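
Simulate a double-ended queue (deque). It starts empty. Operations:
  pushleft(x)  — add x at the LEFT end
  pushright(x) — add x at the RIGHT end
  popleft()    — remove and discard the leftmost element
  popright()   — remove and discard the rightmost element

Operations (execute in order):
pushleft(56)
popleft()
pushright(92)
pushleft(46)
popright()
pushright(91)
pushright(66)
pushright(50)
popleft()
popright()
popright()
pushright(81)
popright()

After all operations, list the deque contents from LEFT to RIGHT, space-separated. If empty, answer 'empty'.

Answer: 91

Derivation:
pushleft(56): [56]
popleft(): []
pushright(92): [92]
pushleft(46): [46, 92]
popright(): [46]
pushright(91): [46, 91]
pushright(66): [46, 91, 66]
pushright(50): [46, 91, 66, 50]
popleft(): [91, 66, 50]
popright(): [91, 66]
popright(): [91]
pushright(81): [91, 81]
popright(): [91]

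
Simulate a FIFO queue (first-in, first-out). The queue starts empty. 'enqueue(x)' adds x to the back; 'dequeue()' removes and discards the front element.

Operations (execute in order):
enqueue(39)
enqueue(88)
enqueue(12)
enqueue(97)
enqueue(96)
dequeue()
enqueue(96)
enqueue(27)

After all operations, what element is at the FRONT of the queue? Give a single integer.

enqueue(39): queue = [39]
enqueue(88): queue = [39, 88]
enqueue(12): queue = [39, 88, 12]
enqueue(97): queue = [39, 88, 12, 97]
enqueue(96): queue = [39, 88, 12, 97, 96]
dequeue(): queue = [88, 12, 97, 96]
enqueue(96): queue = [88, 12, 97, 96, 96]
enqueue(27): queue = [88, 12, 97, 96, 96, 27]

Answer: 88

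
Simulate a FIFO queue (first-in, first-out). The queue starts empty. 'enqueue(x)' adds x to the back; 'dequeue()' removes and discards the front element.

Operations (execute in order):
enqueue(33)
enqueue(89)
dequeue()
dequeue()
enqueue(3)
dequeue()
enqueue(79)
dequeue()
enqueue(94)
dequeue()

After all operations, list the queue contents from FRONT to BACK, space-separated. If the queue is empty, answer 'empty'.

enqueue(33): [33]
enqueue(89): [33, 89]
dequeue(): [89]
dequeue(): []
enqueue(3): [3]
dequeue(): []
enqueue(79): [79]
dequeue(): []
enqueue(94): [94]
dequeue(): []

Answer: empty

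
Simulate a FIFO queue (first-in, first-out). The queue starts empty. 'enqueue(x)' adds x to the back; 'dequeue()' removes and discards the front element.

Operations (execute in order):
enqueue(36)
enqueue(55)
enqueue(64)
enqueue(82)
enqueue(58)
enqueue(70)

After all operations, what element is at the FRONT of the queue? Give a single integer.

enqueue(36): queue = [36]
enqueue(55): queue = [36, 55]
enqueue(64): queue = [36, 55, 64]
enqueue(82): queue = [36, 55, 64, 82]
enqueue(58): queue = [36, 55, 64, 82, 58]
enqueue(70): queue = [36, 55, 64, 82, 58, 70]

Answer: 36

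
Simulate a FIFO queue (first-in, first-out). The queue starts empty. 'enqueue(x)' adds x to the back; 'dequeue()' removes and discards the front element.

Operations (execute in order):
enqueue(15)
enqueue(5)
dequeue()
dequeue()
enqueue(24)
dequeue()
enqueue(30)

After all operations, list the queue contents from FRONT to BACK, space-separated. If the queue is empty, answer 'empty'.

enqueue(15): [15]
enqueue(5): [15, 5]
dequeue(): [5]
dequeue(): []
enqueue(24): [24]
dequeue(): []
enqueue(30): [30]

Answer: 30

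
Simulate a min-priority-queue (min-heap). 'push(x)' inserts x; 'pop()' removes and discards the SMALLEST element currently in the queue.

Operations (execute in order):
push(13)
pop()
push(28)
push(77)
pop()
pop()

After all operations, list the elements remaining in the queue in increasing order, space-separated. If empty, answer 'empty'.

push(13): heap contents = [13]
pop() → 13: heap contents = []
push(28): heap contents = [28]
push(77): heap contents = [28, 77]
pop() → 28: heap contents = [77]
pop() → 77: heap contents = []

Answer: empty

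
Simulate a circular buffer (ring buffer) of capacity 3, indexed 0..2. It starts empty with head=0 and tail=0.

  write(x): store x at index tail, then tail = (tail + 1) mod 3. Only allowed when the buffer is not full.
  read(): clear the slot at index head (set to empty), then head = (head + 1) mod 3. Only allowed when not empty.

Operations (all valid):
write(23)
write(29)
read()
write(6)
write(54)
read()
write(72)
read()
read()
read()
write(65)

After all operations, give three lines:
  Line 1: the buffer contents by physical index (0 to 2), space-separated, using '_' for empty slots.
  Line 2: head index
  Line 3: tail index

write(23): buf=[23 _ _], head=0, tail=1, size=1
write(29): buf=[23 29 _], head=0, tail=2, size=2
read(): buf=[_ 29 _], head=1, tail=2, size=1
write(6): buf=[_ 29 6], head=1, tail=0, size=2
write(54): buf=[54 29 6], head=1, tail=1, size=3
read(): buf=[54 _ 6], head=2, tail=1, size=2
write(72): buf=[54 72 6], head=2, tail=2, size=3
read(): buf=[54 72 _], head=0, tail=2, size=2
read(): buf=[_ 72 _], head=1, tail=2, size=1
read(): buf=[_ _ _], head=2, tail=2, size=0
write(65): buf=[_ _ 65], head=2, tail=0, size=1

Answer: _ _ 65
2
0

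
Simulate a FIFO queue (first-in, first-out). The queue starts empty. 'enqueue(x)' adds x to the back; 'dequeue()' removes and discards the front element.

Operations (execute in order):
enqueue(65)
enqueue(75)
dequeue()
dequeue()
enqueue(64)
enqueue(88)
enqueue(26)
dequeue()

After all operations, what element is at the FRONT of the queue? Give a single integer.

enqueue(65): queue = [65]
enqueue(75): queue = [65, 75]
dequeue(): queue = [75]
dequeue(): queue = []
enqueue(64): queue = [64]
enqueue(88): queue = [64, 88]
enqueue(26): queue = [64, 88, 26]
dequeue(): queue = [88, 26]

Answer: 88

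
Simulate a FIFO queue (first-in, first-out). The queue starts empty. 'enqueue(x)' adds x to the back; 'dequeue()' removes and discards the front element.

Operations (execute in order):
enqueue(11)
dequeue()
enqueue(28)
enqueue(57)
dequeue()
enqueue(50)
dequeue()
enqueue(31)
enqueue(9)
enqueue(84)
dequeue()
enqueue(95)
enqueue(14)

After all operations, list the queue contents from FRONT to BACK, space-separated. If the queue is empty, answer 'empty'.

enqueue(11): [11]
dequeue(): []
enqueue(28): [28]
enqueue(57): [28, 57]
dequeue(): [57]
enqueue(50): [57, 50]
dequeue(): [50]
enqueue(31): [50, 31]
enqueue(9): [50, 31, 9]
enqueue(84): [50, 31, 9, 84]
dequeue(): [31, 9, 84]
enqueue(95): [31, 9, 84, 95]
enqueue(14): [31, 9, 84, 95, 14]

Answer: 31 9 84 95 14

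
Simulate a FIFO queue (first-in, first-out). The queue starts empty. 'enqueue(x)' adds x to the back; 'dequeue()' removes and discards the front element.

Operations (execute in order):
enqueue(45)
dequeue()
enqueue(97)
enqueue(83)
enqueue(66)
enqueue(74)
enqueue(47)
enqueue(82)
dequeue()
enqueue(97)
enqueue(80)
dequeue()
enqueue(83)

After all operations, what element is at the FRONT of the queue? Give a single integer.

enqueue(45): queue = [45]
dequeue(): queue = []
enqueue(97): queue = [97]
enqueue(83): queue = [97, 83]
enqueue(66): queue = [97, 83, 66]
enqueue(74): queue = [97, 83, 66, 74]
enqueue(47): queue = [97, 83, 66, 74, 47]
enqueue(82): queue = [97, 83, 66, 74, 47, 82]
dequeue(): queue = [83, 66, 74, 47, 82]
enqueue(97): queue = [83, 66, 74, 47, 82, 97]
enqueue(80): queue = [83, 66, 74, 47, 82, 97, 80]
dequeue(): queue = [66, 74, 47, 82, 97, 80]
enqueue(83): queue = [66, 74, 47, 82, 97, 80, 83]

Answer: 66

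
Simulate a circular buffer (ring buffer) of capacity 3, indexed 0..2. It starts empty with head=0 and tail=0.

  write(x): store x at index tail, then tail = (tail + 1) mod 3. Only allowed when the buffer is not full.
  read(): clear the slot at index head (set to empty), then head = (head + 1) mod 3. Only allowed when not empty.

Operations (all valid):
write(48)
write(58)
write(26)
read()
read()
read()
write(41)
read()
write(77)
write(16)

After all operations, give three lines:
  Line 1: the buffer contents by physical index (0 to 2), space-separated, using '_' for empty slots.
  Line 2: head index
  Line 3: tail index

Answer: _ 77 16
1
0

Derivation:
write(48): buf=[48 _ _], head=0, tail=1, size=1
write(58): buf=[48 58 _], head=0, tail=2, size=2
write(26): buf=[48 58 26], head=0, tail=0, size=3
read(): buf=[_ 58 26], head=1, tail=0, size=2
read(): buf=[_ _ 26], head=2, tail=0, size=1
read(): buf=[_ _ _], head=0, tail=0, size=0
write(41): buf=[41 _ _], head=0, tail=1, size=1
read(): buf=[_ _ _], head=1, tail=1, size=0
write(77): buf=[_ 77 _], head=1, tail=2, size=1
write(16): buf=[_ 77 16], head=1, tail=0, size=2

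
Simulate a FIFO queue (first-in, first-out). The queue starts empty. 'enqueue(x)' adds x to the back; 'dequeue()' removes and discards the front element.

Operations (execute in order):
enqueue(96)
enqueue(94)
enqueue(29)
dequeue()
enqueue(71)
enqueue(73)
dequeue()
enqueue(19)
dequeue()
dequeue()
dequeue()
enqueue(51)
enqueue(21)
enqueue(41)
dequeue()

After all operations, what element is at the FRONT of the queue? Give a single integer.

enqueue(96): queue = [96]
enqueue(94): queue = [96, 94]
enqueue(29): queue = [96, 94, 29]
dequeue(): queue = [94, 29]
enqueue(71): queue = [94, 29, 71]
enqueue(73): queue = [94, 29, 71, 73]
dequeue(): queue = [29, 71, 73]
enqueue(19): queue = [29, 71, 73, 19]
dequeue(): queue = [71, 73, 19]
dequeue(): queue = [73, 19]
dequeue(): queue = [19]
enqueue(51): queue = [19, 51]
enqueue(21): queue = [19, 51, 21]
enqueue(41): queue = [19, 51, 21, 41]
dequeue(): queue = [51, 21, 41]

Answer: 51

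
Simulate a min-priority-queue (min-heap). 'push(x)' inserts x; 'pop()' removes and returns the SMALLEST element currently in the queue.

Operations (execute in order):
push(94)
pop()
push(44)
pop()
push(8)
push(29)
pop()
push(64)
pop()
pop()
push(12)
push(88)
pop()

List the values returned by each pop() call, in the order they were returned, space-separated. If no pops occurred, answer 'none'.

push(94): heap contents = [94]
pop() → 94: heap contents = []
push(44): heap contents = [44]
pop() → 44: heap contents = []
push(8): heap contents = [8]
push(29): heap contents = [8, 29]
pop() → 8: heap contents = [29]
push(64): heap contents = [29, 64]
pop() → 29: heap contents = [64]
pop() → 64: heap contents = []
push(12): heap contents = [12]
push(88): heap contents = [12, 88]
pop() → 12: heap contents = [88]

Answer: 94 44 8 29 64 12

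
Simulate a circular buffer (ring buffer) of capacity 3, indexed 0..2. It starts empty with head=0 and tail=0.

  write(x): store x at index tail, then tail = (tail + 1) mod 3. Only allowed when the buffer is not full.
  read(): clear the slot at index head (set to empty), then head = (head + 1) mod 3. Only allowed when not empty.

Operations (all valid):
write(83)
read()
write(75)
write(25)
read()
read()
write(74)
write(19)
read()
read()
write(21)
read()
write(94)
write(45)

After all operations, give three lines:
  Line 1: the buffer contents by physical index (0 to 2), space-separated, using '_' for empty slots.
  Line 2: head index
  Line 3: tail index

Answer: 94 45 _
0
2

Derivation:
write(83): buf=[83 _ _], head=0, tail=1, size=1
read(): buf=[_ _ _], head=1, tail=1, size=0
write(75): buf=[_ 75 _], head=1, tail=2, size=1
write(25): buf=[_ 75 25], head=1, tail=0, size=2
read(): buf=[_ _ 25], head=2, tail=0, size=1
read(): buf=[_ _ _], head=0, tail=0, size=0
write(74): buf=[74 _ _], head=0, tail=1, size=1
write(19): buf=[74 19 _], head=0, tail=2, size=2
read(): buf=[_ 19 _], head=1, tail=2, size=1
read(): buf=[_ _ _], head=2, tail=2, size=0
write(21): buf=[_ _ 21], head=2, tail=0, size=1
read(): buf=[_ _ _], head=0, tail=0, size=0
write(94): buf=[94 _ _], head=0, tail=1, size=1
write(45): buf=[94 45 _], head=0, tail=2, size=2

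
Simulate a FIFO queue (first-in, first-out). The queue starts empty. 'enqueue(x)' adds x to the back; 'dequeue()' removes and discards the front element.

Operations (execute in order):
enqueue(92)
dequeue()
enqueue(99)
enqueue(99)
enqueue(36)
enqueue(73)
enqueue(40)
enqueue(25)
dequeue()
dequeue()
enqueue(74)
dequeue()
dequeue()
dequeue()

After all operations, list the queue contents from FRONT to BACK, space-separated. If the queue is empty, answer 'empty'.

Answer: 25 74

Derivation:
enqueue(92): [92]
dequeue(): []
enqueue(99): [99]
enqueue(99): [99, 99]
enqueue(36): [99, 99, 36]
enqueue(73): [99, 99, 36, 73]
enqueue(40): [99, 99, 36, 73, 40]
enqueue(25): [99, 99, 36, 73, 40, 25]
dequeue(): [99, 36, 73, 40, 25]
dequeue(): [36, 73, 40, 25]
enqueue(74): [36, 73, 40, 25, 74]
dequeue(): [73, 40, 25, 74]
dequeue(): [40, 25, 74]
dequeue(): [25, 74]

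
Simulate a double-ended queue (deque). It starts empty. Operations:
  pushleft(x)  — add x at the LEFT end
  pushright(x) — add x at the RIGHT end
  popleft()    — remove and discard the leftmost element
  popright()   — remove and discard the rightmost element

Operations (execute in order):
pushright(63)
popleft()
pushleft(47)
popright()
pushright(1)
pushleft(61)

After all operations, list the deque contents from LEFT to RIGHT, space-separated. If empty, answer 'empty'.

Answer: 61 1

Derivation:
pushright(63): [63]
popleft(): []
pushleft(47): [47]
popright(): []
pushright(1): [1]
pushleft(61): [61, 1]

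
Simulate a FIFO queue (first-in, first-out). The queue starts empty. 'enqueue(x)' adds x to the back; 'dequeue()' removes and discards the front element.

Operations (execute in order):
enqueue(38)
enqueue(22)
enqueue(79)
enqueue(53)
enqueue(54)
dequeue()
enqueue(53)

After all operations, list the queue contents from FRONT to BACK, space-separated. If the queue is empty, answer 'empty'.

Answer: 22 79 53 54 53

Derivation:
enqueue(38): [38]
enqueue(22): [38, 22]
enqueue(79): [38, 22, 79]
enqueue(53): [38, 22, 79, 53]
enqueue(54): [38, 22, 79, 53, 54]
dequeue(): [22, 79, 53, 54]
enqueue(53): [22, 79, 53, 54, 53]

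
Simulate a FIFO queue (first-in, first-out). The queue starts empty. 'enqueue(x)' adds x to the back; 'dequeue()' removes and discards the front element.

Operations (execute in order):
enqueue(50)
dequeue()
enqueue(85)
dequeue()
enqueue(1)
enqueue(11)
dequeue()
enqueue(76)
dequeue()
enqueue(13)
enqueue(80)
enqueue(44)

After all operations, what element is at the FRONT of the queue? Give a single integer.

Answer: 76

Derivation:
enqueue(50): queue = [50]
dequeue(): queue = []
enqueue(85): queue = [85]
dequeue(): queue = []
enqueue(1): queue = [1]
enqueue(11): queue = [1, 11]
dequeue(): queue = [11]
enqueue(76): queue = [11, 76]
dequeue(): queue = [76]
enqueue(13): queue = [76, 13]
enqueue(80): queue = [76, 13, 80]
enqueue(44): queue = [76, 13, 80, 44]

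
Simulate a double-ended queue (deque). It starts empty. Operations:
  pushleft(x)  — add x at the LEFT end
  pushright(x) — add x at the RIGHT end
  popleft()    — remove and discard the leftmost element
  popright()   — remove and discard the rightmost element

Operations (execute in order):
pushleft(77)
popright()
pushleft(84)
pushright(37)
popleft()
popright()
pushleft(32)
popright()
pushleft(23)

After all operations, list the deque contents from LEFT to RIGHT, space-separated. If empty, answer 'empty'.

pushleft(77): [77]
popright(): []
pushleft(84): [84]
pushright(37): [84, 37]
popleft(): [37]
popright(): []
pushleft(32): [32]
popright(): []
pushleft(23): [23]

Answer: 23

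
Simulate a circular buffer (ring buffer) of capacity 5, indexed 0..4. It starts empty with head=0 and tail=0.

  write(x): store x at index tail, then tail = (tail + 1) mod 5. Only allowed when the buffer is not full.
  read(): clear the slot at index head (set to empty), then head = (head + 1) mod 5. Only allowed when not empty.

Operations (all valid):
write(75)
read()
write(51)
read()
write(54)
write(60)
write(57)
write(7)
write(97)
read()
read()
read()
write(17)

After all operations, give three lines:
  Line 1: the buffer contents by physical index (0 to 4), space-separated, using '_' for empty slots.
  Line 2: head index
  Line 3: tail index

Answer: 7 97 17 _ _
0
3

Derivation:
write(75): buf=[75 _ _ _ _], head=0, tail=1, size=1
read(): buf=[_ _ _ _ _], head=1, tail=1, size=0
write(51): buf=[_ 51 _ _ _], head=1, tail=2, size=1
read(): buf=[_ _ _ _ _], head=2, tail=2, size=0
write(54): buf=[_ _ 54 _ _], head=2, tail=3, size=1
write(60): buf=[_ _ 54 60 _], head=2, tail=4, size=2
write(57): buf=[_ _ 54 60 57], head=2, tail=0, size=3
write(7): buf=[7 _ 54 60 57], head=2, tail=1, size=4
write(97): buf=[7 97 54 60 57], head=2, tail=2, size=5
read(): buf=[7 97 _ 60 57], head=3, tail=2, size=4
read(): buf=[7 97 _ _ 57], head=4, tail=2, size=3
read(): buf=[7 97 _ _ _], head=0, tail=2, size=2
write(17): buf=[7 97 17 _ _], head=0, tail=3, size=3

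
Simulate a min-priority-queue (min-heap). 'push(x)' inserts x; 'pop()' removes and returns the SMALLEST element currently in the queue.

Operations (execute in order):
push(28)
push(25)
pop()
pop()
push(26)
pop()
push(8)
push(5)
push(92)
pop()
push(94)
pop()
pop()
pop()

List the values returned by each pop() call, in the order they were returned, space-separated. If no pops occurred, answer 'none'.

push(28): heap contents = [28]
push(25): heap contents = [25, 28]
pop() → 25: heap contents = [28]
pop() → 28: heap contents = []
push(26): heap contents = [26]
pop() → 26: heap contents = []
push(8): heap contents = [8]
push(5): heap contents = [5, 8]
push(92): heap contents = [5, 8, 92]
pop() → 5: heap contents = [8, 92]
push(94): heap contents = [8, 92, 94]
pop() → 8: heap contents = [92, 94]
pop() → 92: heap contents = [94]
pop() → 94: heap contents = []

Answer: 25 28 26 5 8 92 94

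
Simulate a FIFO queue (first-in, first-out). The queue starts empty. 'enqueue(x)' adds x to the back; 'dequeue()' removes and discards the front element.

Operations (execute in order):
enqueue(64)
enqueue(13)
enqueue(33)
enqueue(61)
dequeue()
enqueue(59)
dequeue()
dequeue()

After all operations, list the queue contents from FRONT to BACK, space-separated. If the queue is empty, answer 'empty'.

enqueue(64): [64]
enqueue(13): [64, 13]
enqueue(33): [64, 13, 33]
enqueue(61): [64, 13, 33, 61]
dequeue(): [13, 33, 61]
enqueue(59): [13, 33, 61, 59]
dequeue(): [33, 61, 59]
dequeue(): [61, 59]

Answer: 61 59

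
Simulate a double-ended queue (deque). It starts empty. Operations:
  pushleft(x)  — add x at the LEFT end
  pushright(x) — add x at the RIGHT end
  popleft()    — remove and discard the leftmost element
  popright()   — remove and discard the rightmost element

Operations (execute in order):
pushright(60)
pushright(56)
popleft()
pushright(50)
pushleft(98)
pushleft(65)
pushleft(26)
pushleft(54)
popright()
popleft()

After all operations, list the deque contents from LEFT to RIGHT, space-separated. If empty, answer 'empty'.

pushright(60): [60]
pushright(56): [60, 56]
popleft(): [56]
pushright(50): [56, 50]
pushleft(98): [98, 56, 50]
pushleft(65): [65, 98, 56, 50]
pushleft(26): [26, 65, 98, 56, 50]
pushleft(54): [54, 26, 65, 98, 56, 50]
popright(): [54, 26, 65, 98, 56]
popleft(): [26, 65, 98, 56]

Answer: 26 65 98 56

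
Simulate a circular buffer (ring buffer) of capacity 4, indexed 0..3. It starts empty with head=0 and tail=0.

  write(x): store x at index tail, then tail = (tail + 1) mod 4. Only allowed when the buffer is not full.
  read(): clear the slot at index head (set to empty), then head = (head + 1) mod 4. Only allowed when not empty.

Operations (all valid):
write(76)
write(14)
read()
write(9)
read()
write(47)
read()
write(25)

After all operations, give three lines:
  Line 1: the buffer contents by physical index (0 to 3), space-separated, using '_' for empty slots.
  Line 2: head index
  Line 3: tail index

write(76): buf=[76 _ _ _], head=0, tail=1, size=1
write(14): buf=[76 14 _ _], head=0, tail=2, size=2
read(): buf=[_ 14 _ _], head=1, tail=2, size=1
write(9): buf=[_ 14 9 _], head=1, tail=3, size=2
read(): buf=[_ _ 9 _], head=2, tail=3, size=1
write(47): buf=[_ _ 9 47], head=2, tail=0, size=2
read(): buf=[_ _ _ 47], head=3, tail=0, size=1
write(25): buf=[25 _ _ 47], head=3, tail=1, size=2

Answer: 25 _ _ 47
3
1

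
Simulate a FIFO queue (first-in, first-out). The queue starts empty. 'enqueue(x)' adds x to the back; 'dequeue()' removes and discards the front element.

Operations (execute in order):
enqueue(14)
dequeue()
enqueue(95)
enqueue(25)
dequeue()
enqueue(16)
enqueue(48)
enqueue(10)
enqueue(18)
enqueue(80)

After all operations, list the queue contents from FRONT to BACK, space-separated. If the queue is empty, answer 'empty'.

enqueue(14): [14]
dequeue(): []
enqueue(95): [95]
enqueue(25): [95, 25]
dequeue(): [25]
enqueue(16): [25, 16]
enqueue(48): [25, 16, 48]
enqueue(10): [25, 16, 48, 10]
enqueue(18): [25, 16, 48, 10, 18]
enqueue(80): [25, 16, 48, 10, 18, 80]

Answer: 25 16 48 10 18 80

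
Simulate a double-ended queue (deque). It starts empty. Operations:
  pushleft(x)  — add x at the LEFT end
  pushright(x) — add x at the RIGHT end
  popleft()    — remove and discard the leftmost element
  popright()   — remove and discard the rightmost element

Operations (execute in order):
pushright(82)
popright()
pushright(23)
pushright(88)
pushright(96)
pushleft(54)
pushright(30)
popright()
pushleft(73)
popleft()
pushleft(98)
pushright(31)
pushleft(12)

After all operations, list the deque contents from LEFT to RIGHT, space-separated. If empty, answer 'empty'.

Answer: 12 98 54 23 88 96 31

Derivation:
pushright(82): [82]
popright(): []
pushright(23): [23]
pushright(88): [23, 88]
pushright(96): [23, 88, 96]
pushleft(54): [54, 23, 88, 96]
pushright(30): [54, 23, 88, 96, 30]
popright(): [54, 23, 88, 96]
pushleft(73): [73, 54, 23, 88, 96]
popleft(): [54, 23, 88, 96]
pushleft(98): [98, 54, 23, 88, 96]
pushright(31): [98, 54, 23, 88, 96, 31]
pushleft(12): [12, 98, 54, 23, 88, 96, 31]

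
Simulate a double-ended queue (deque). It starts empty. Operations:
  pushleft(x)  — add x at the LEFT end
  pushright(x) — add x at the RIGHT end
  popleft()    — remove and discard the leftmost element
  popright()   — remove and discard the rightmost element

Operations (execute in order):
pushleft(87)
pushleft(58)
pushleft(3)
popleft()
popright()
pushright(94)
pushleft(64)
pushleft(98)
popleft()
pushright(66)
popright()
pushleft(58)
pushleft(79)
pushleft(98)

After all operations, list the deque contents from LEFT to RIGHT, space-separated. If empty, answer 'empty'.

pushleft(87): [87]
pushleft(58): [58, 87]
pushleft(3): [3, 58, 87]
popleft(): [58, 87]
popright(): [58]
pushright(94): [58, 94]
pushleft(64): [64, 58, 94]
pushleft(98): [98, 64, 58, 94]
popleft(): [64, 58, 94]
pushright(66): [64, 58, 94, 66]
popright(): [64, 58, 94]
pushleft(58): [58, 64, 58, 94]
pushleft(79): [79, 58, 64, 58, 94]
pushleft(98): [98, 79, 58, 64, 58, 94]

Answer: 98 79 58 64 58 94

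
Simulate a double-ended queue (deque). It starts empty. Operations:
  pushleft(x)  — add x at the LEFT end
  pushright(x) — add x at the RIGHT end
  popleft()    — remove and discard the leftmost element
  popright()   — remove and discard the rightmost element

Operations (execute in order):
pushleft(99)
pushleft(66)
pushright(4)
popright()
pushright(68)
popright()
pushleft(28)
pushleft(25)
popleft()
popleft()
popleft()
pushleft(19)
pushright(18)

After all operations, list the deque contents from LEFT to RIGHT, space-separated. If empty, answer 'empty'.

pushleft(99): [99]
pushleft(66): [66, 99]
pushright(4): [66, 99, 4]
popright(): [66, 99]
pushright(68): [66, 99, 68]
popright(): [66, 99]
pushleft(28): [28, 66, 99]
pushleft(25): [25, 28, 66, 99]
popleft(): [28, 66, 99]
popleft(): [66, 99]
popleft(): [99]
pushleft(19): [19, 99]
pushright(18): [19, 99, 18]

Answer: 19 99 18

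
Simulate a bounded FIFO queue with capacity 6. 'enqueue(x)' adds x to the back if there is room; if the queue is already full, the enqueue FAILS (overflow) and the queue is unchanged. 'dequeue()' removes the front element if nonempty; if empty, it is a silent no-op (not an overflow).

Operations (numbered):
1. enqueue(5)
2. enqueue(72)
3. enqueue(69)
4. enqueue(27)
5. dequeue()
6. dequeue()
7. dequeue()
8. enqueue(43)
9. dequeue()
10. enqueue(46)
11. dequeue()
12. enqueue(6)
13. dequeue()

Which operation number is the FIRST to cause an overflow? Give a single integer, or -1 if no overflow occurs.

1. enqueue(5): size=1
2. enqueue(72): size=2
3. enqueue(69): size=3
4. enqueue(27): size=4
5. dequeue(): size=3
6. dequeue(): size=2
7. dequeue(): size=1
8. enqueue(43): size=2
9. dequeue(): size=1
10. enqueue(46): size=2
11. dequeue(): size=1
12. enqueue(6): size=2
13. dequeue(): size=1

Answer: -1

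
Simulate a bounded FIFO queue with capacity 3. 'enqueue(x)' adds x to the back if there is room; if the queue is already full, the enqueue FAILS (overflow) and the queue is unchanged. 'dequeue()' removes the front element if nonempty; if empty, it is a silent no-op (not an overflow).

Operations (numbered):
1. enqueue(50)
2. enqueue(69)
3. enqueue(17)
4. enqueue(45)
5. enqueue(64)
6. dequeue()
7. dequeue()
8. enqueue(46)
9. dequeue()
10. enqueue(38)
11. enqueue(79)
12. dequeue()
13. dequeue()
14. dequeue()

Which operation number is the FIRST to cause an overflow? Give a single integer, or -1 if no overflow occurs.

Answer: 4

Derivation:
1. enqueue(50): size=1
2. enqueue(69): size=2
3. enqueue(17): size=3
4. enqueue(45): size=3=cap → OVERFLOW (fail)
5. enqueue(64): size=3=cap → OVERFLOW (fail)
6. dequeue(): size=2
7. dequeue(): size=1
8. enqueue(46): size=2
9. dequeue(): size=1
10. enqueue(38): size=2
11. enqueue(79): size=3
12. dequeue(): size=2
13. dequeue(): size=1
14. dequeue(): size=0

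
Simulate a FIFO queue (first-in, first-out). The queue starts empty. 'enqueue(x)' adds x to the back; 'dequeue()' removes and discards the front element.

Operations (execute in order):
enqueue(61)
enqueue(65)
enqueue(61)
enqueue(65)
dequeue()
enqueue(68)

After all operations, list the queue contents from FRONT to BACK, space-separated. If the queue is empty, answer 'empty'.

enqueue(61): [61]
enqueue(65): [61, 65]
enqueue(61): [61, 65, 61]
enqueue(65): [61, 65, 61, 65]
dequeue(): [65, 61, 65]
enqueue(68): [65, 61, 65, 68]

Answer: 65 61 65 68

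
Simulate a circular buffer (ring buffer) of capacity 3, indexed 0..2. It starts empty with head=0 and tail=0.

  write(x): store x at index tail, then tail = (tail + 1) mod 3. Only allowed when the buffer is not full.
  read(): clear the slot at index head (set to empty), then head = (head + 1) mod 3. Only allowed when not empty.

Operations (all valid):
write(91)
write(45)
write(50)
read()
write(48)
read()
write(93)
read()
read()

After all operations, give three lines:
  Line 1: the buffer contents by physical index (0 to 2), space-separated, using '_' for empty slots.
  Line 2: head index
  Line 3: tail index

write(91): buf=[91 _ _], head=0, tail=1, size=1
write(45): buf=[91 45 _], head=0, tail=2, size=2
write(50): buf=[91 45 50], head=0, tail=0, size=3
read(): buf=[_ 45 50], head=1, tail=0, size=2
write(48): buf=[48 45 50], head=1, tail=1, size=3
read(): buf=[48 _ 50], head=2, tail=1, size=2
write(93): buf=[48 93 50], head=2, tail=2, size=3
read(): buf=[48 93 _], head=0, tail=2, size=2
read(): buf=[_ 93 _], head=1, tail=2, size=1

Answer: _ 93 _
1
2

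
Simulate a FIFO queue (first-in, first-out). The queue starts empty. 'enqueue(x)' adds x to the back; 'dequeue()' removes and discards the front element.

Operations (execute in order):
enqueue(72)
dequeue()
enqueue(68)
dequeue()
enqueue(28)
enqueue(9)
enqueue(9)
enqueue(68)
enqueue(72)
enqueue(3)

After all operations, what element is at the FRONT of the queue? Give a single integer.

enqueue(72): queue = [72]
dequeue(): queue = []
enqueue(68): queue = [68]
dequeue(): queue = []
enqueue(28): queue = [28]
enqueue(9): queue = [28, 9]
enqueue(9): queue = [28, 9, 9]
enqueue(68): queue = [28, 9, 9, 68]
enqueue(72): queue = [28, 9, 9, 68, 72]
enqueue(3): queue = [28, 9, 9, 68, 72, 3]

Answer: 28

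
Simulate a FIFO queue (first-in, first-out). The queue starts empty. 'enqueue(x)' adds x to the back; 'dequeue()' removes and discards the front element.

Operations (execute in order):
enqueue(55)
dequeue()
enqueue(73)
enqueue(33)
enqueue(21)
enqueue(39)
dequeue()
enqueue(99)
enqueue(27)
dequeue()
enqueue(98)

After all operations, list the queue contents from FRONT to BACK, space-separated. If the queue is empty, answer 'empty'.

Answer: 21 39 99 27 98

Derivation:
enqueue(55): [55]
dequeue(): []
enqueue(73): [73]
enqueue(33): [73, 33]
enqueue(21): [73, 33, 21]
enqueue(39): [73, 33, 21, 39]
dequeue(): [33, 21, 39]
enqueue(99): [33, 21, 39, 99]
enqueue(27): [33, 21, 39, 99, 27]
dequeue(): [21, 39, 99, 27]
enqueue(98): [21, 39, 99, 27, 98]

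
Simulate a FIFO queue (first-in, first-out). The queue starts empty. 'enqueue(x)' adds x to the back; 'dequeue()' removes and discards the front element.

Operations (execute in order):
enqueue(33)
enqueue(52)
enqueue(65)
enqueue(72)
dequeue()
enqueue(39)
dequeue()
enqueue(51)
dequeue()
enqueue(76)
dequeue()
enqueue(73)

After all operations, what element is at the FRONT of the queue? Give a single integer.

Answer: 39

Derivation:
enqueue(33): queue = [33]
enqueue(52): queue = [33, 52]
enqueue(65): queue = [33, 52, 65]
enqueue(72): queue = [33, 52, 65, 72]
dequeue(): queue = [52, 65, 72]
enqueue(39): queue = [52, 65, 72, 39]
dequeue(): queue = [65, 72, 39]
enqueue(51): queue = [65, 72, 39, 51]
dequeue(): queue = [72, 39, 51]
enqueue(76): queue = [72, 39, 51, 76]
dequeue(): queue = [39, 51, 76]
enqueue(73): queue = [39, 51, 76, 73]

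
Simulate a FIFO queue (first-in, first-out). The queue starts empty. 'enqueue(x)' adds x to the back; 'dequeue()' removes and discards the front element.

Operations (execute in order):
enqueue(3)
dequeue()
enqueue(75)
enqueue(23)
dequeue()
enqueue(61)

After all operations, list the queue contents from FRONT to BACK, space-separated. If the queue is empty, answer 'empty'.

enqueue(3): [3]
dequeue(): []
enqueue(75): [75]
enqueue(23): [75, 23]
dequeue(): [23]
enqueue(61): [23, 61]

Answer: 23 61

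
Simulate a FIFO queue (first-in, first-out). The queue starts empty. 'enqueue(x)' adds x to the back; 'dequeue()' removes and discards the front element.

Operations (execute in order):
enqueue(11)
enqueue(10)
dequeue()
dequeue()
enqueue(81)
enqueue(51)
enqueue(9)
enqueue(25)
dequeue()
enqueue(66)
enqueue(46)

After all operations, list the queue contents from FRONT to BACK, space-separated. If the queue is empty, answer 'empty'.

Answer: 51 9 25 66 46

Derivation:
enqueue(11): [11]
enqueue(10): [11, 10]
dequeue(): [10]
dequeue(): []
enqueue(81): [81]
enqueue(51): [81, 51]
enqueue(9): [81, 51, 9]
enqueue(25): [81, 51, 9, 25]
dequeue(): [51, 9, 25]
enqueue(66): [51, 9, 25, 66]
enqueue(46): [51, 9, 25, 66, 46]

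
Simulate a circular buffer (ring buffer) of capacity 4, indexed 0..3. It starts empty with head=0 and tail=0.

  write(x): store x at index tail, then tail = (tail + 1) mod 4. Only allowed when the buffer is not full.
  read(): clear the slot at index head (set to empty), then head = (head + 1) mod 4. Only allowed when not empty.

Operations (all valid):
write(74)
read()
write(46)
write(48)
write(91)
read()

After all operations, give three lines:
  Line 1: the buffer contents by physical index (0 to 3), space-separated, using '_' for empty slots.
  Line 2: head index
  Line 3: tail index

Answer: _ _ 48 91
2
0

Derivation:
write(74): buf=[74 _ _ _], head=0, tail=1, size=1
read(): buf=[_ _ _ _], head=1, tail=1, size=0
write(46): buf=[_ 46 _ _], head=1, tail=2, size=1
write(48): buf=[_ 46 48 _], head=1, tail=3, size=2
write(91): buf=[_ 46 48 91], head=1, tail=0, size=3
read(): buf=[_ _ 48 91], head=2, tail=0, size=2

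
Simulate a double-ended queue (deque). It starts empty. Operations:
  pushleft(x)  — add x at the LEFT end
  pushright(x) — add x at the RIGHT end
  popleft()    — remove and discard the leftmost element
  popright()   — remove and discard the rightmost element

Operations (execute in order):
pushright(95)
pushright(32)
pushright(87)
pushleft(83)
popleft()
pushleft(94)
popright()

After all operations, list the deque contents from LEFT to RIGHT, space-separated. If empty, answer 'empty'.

Answer: 94 95 32

Derivation:
pushright(95): [95]
pushright(32): [95, 32]
pushright(87): [95, 32, 87]
pushleft(83): [83, 95, 32, 87]
popleft(): [95, 32, 87]
pushleft(94): [94, 95, 32, 87]
popright(): [94, 95, 32]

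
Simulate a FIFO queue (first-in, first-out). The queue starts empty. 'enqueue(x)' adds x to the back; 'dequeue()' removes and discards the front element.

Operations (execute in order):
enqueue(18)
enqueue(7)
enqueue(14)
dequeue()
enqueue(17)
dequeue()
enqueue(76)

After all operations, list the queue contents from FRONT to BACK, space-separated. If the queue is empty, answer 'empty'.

Answer: 14 17 76

Derivation:
enqueue(18): [18]
enqueue(7): [18, 7]
enqueue(14): [18, 7, 14]
dequeue(): [7, 14]
enqueue(17): [7, 14, 17]
dequeue(): [14, 17]
enqueue(76): [14, 17, 76]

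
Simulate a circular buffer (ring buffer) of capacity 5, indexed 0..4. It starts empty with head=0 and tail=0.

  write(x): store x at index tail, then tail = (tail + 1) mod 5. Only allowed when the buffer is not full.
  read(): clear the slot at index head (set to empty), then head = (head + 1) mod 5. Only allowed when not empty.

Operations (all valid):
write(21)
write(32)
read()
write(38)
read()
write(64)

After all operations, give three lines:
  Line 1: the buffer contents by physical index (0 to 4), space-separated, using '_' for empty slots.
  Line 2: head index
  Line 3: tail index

Answer: _ _ 38 64 _
2
4

Derivation:
write(21): buf=[21 _ _ _ _], head=0, tail=1, size=1
write(32): buf=[21 32 _ _ _], head=0, tail=2, size=2
read(): buf=[_ 32 _ _ _], head=1, tail=2, size=1
write(38): buf=[_ 32 38 _ _], head=1, tail=3, size=2
read(): buf=[_ _ 38 _ _], head=2, tail=3, size=1
write(64): buf=[_ _ 38 64 _], head=2, tail=4, size=2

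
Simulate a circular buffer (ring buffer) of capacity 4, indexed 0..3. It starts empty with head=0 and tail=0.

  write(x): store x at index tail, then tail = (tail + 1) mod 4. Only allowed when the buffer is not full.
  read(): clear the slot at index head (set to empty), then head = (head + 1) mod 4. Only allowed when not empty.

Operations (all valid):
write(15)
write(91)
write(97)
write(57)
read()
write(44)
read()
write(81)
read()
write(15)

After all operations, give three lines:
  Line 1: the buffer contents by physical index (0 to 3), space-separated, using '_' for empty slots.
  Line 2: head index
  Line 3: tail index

Answer: 44 81 15 57
3
3

Derivation:
write(15): buf=[15 _ _ _], head=0, tail=1, size=1
write(91): buf=[15 91 _ _], head=0, tail=2, size=2
write(97): buf=[15 91 97 _], head=0, tail=3, size=3
write(57): buf=[15 91 97 57], head=0, tail=0, size=4
read(): buf=[_ 91 97 57], head=1, tail=0, size=3
write(44): buf=[44 91 97 57], head=1, tail=1, size=4
read(): buf=[44 _ 97 57], head=2, tail=1, size=3
write(81): buf=[44 81 97 57], head=2, tail=2, size=4
read(): buf=[44 81 _ 57], head=3, tail=2, size=3
write(15): buf=[44 81 15 57], head=3, tail=3, size=4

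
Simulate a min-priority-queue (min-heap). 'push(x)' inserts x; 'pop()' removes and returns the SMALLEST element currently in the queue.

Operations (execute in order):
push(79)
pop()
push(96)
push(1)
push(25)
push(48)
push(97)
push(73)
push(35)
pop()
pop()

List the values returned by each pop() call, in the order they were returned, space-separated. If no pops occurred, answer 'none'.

push(79): heap contents = [79]
pop() → 79: heap contents = []
push(96): heap contents = [96]
push(1): heap contents = [1, 96]
push(25): heap contents = [1, 25, 96]
push(48): heap contents = [1, 25, 48, 96]
push(97): heap contents = [1, 25, 48, 96, 97]
push(73): heap contents = [1, 25, 48, 73, 96, 97]
push(35): heap contents = [1, 25, 35, 48, 73, 96, 97]
pop() → 1: heap contents = [25, 35, 48, 73, 96, 97]
pop() → 25: heap contents = [35, 48, 73, 96, 97]

Answer: 79 1 25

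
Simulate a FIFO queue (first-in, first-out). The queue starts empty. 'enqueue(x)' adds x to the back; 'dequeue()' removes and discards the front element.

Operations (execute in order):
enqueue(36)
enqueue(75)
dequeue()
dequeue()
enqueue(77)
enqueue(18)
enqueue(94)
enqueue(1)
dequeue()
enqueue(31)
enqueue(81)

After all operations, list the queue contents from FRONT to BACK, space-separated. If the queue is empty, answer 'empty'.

enqueue(36): [36]
enqueue(75): [36, 75]
dequeue(): [75]
dequeue(): []
enqueue(77): [77]
enqueue(18): [77, 18]
enqueue(94): [77, 18, 94]
enqueue(1): [77, 18, 94, 1]
dequeue(): [18, 94, 1]
enqueue(31): [18, 94, 1, 31]
enqueue(81): [18, 94, 1, 31, 81]

Answer: 18 94 1 31 81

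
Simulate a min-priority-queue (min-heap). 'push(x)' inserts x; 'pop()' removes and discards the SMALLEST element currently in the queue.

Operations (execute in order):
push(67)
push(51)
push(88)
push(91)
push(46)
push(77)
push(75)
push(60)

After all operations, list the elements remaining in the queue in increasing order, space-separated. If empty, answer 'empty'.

Answer: 46 51 60 67 75 77 88 91

Derivation:
push(67): heap contents = [67]
push(51): heap contents = [51, 67]
push(88): heap contents = [51, 67, 88]
push(91): heap contents = [51, 67, 88, 91]
push(46): heap contents = [46, 51, 67, 88, 91]
push(77): heap contents = [46, 51, 67, 77, 88, 91]
push(75): heap contents = [46, 51, 67, 75, 77, 88, 91]
push(60): heap contents = [46, 51, 60, 67, 75, 77, 88, 91]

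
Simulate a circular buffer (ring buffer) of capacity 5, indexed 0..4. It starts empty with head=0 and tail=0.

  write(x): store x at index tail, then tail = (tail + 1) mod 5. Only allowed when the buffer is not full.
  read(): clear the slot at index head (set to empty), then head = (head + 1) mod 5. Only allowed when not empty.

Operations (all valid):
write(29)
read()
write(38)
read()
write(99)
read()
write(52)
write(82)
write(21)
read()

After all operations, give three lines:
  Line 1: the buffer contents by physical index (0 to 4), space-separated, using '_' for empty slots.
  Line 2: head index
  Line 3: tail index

Answer: 21 _ _ _ 82
4
1

Derivation:
write(29): buf=[29 _ _ _ _], head=0, tail=1, size=1
read(): buf=[_ _ _ _ _], head=1, tail=1, size=0
write(38): buf=[_ 38 _ _ _], head=1, tail=2, size=1
read(): buf=[_ _ _ _ _], head=2, tail=2, size=0
write(99): buf=[_ _ 99 _ _], head=2, tail=3, size=1
read(): buf=[_ _ _ _ _], head=3, tail=3, size=0
write(52): buf=[_ _ _ 52 _], head=3, tail=4, size=1
write(82): buf=[_ _ _ 52 82], head=3, tail=0, size=2
write(21): buf=[21 _ _ 52 82], head=3, tail=1, size=3
read(): buf=[21 _ _ _ 82], head=4, tail=1, size=2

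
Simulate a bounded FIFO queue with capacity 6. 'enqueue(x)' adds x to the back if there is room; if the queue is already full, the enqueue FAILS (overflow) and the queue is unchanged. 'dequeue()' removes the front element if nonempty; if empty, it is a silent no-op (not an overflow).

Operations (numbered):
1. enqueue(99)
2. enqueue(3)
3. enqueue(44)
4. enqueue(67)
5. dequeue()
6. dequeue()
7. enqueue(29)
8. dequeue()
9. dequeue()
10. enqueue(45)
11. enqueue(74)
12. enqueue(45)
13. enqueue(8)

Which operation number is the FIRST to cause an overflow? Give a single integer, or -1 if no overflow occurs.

Answer: -1

Derivation:
1. enqueue(99): size=1
2. enqueue(3): size=2
3. enqueue(44): size=3
4. enqueue(67): size=4
5. dequeue(): size=3
6. dequeue(): size=2
7. enqueue(29): size=3
8. dequeue(): size=2
9. dequeue(): size=1
10. enqueue(45): size=2
11. enqueue(74): size=3
12. enqueue(45): size=4
13. enqueue(8): size=5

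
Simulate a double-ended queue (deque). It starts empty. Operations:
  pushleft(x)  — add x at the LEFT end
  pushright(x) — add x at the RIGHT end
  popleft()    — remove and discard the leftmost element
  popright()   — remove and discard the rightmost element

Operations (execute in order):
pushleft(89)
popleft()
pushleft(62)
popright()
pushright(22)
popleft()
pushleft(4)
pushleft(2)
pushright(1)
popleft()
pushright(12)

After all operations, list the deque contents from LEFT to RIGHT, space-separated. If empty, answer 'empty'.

pushleft(89): [89]
popleft(): []
pushleft(62): [62]
popright(): []
pushright(22): [22]
popleft(): []
pushleft(4): [4]
pushleft(2): [2, 4]
pushright(1): [2, 4, 1]
popleft(): [4, 1]
pushright(12): [4, 1, 12]

Answer: 4 1 12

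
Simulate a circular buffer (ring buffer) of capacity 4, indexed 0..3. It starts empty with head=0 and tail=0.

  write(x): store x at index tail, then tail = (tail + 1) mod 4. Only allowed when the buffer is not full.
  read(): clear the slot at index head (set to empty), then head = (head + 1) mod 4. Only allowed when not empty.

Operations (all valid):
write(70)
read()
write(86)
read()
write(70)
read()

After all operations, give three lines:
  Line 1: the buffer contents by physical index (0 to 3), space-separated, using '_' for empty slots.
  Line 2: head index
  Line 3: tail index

Answer: _ _ _ _
3
3

Derivation:
write(70): buf=[70 _ _ _], head=0, tail=1, size=1
read(): buf=[_ _ _ _], head=1, tail=1, size=0
write(86): buf=[_ 86 _ _], head=1, tail=2, size=1
read(): buf=[_ _ _ _], head=2, tail=2, size=0
write(70): buf=[_ _ 70 _], head=2, tail=3, size=1
read(): buf=[_ _ _ _], head=3, tail=3, size=0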